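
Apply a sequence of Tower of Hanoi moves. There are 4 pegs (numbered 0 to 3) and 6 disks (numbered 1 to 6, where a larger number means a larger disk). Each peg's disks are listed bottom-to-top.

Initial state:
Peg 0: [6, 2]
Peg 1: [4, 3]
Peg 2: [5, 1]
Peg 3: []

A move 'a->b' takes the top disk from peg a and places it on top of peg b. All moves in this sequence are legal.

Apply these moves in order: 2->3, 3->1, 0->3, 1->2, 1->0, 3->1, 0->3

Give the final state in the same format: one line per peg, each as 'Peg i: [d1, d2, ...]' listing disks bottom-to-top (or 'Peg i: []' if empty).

After move 1 (2->3):
Peg 0: [6, 2]
Peg 1: [4, 3]
Peg 2: [5]
Peg 3: [1]

After move 2 (3->1):
Peg 0: [6, 2]
Peg 1: [4, 3, 1]
Peg 2: [5]
Peg 3: []

After move 3 (0->3):
Peg 0: [6]
Peg 1: [4, 3, 1]
Peg 2: [5]
Peg 3: [2]

After move 4 (1->2):
Peg 0: [6]
Peg 1: [4, 3]
Peg 2: [5, 1]
Peg 3: [2]

After move 5 (1->0):
Peg 0: [6, 3]
Peg 1: [4]
Peg 2: [5, 1]
Peg 3: [2]

After move 6 (3->1):
Peg 0: [6, 3]
Peg 1: [4, 2]
Peg 2: [5, 1]
Peg 3: []

After move 7 (0->3):
Peg 0: [6]
Peg 1: [4, 2]
Peg 2: [5, 1]
Peg 3: [3]

Answer: Peg 0: [6]
Peg 1: [4, 2]
Peg 2: [5, 1]
Peg 3: [3]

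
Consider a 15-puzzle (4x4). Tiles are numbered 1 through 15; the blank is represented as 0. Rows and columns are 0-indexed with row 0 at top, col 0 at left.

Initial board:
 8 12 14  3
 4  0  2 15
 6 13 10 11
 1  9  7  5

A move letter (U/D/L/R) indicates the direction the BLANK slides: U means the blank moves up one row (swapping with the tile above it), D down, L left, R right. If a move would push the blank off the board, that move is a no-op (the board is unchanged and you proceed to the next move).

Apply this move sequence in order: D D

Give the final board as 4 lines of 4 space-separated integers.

After move 1 (D):
 8 12 14  3
 4 13  2 15
 6  0 10 11
 1  9  7  5

After move 2 (D):
 8 12 14  3
 4 13  2 15
 6  9 10 11
 1  0  7  5

Answer:  8 12 14  3
 4 13  2 15
 6  9 10 11
 1  0  7  5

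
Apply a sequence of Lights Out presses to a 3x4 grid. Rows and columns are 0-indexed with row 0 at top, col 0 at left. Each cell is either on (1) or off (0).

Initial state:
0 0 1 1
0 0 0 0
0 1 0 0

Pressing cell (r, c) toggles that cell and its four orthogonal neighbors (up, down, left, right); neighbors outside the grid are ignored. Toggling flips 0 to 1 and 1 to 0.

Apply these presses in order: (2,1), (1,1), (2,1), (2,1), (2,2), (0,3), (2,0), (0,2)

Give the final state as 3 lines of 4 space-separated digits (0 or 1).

Answer: 0 0 1 1
0 0 1 1
0 1 0 1

Derivation:
After press 1 at (2,1):
0 0 1 1
0 1 0 0
1 0 1 0

After press 2 at (1,1):
0 1 1 1
1 0 1 0
1 1 1 0

After press 3 at (2,1):
0 1 1 1
1 1 1 0
0 0 0 0

After press 4 at (2,1):
0 1 1 1
1 0 1 0
1 1 1 0

After press 5 at (2,2):
0 1 1 1
1 0 0 0
1 0 0 1

After press 6 at (0,3):
0 1 0 0
1 0 0 1
1 0 0 1

After press 7 at (2,0):
0 1 0 0
0 0 0 1
0 1 0 1

After press 8 at (0,2):
0 0 1 1
0 0 1 1
0 1 0 1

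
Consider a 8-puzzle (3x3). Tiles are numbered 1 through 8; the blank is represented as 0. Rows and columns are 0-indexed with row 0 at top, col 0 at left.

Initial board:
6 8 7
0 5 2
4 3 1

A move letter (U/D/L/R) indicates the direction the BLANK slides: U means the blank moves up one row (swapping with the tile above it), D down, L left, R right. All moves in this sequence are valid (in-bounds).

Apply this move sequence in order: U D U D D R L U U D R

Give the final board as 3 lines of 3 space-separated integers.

After move 1 (U):
0 8 7
6 5 2
4 3 1

After move 2 (D):
6 8 7
0 5 2
4 3 1

After move 3 (U):
0 8 7
6 5 2
4 3 1

After move 4 (D):
6 8 7
0 5 2
4 3 1

After move 5 (D):
6 8 7
4 5 2
0 3 1

After move 6 (R):
6 8 7
4 5 2
3 0 1

After move 7 (L):
6 8 7
4 5 2
0 3 1

After move 8 (U):
6 8 7
0 5 2
4 3 1

After move 9 (U):
0 8 7
6 5 2
4 3 1

After move 10 (D):
6 8 7
0 5 2
4 3 1

After move 11 (R):
6 8 7
5 0 2
4 3 1

Answer: 6 8 7
5 0 2
4 3 1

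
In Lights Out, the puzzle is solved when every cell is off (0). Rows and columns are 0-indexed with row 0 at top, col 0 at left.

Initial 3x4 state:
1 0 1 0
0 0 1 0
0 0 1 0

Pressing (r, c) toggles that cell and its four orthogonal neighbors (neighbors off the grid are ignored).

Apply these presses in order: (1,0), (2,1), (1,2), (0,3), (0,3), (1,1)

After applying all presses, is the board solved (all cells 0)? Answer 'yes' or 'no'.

After press 1 at (1,0):
0 0 1 0
1 1 1 0
1 0 1 0

After press 2 at (2,1):
0 0 1 0
1 0 1 0
0 1 0 0

After press 3 at (1,2):
0 0 0 0
1 1 0 1
0 1 1 0

After press 4 at (0,3):
0 0 1 1
1 1 0 0
0 1 1 0

After press 5 at (0,3):
0 0 0 0
1 1 0 1
0 1 1 0

After press 6 at (1,1):
0 1 0 0
0 0 1 1
0 0 1 0

Lights still on: 4

Answer: no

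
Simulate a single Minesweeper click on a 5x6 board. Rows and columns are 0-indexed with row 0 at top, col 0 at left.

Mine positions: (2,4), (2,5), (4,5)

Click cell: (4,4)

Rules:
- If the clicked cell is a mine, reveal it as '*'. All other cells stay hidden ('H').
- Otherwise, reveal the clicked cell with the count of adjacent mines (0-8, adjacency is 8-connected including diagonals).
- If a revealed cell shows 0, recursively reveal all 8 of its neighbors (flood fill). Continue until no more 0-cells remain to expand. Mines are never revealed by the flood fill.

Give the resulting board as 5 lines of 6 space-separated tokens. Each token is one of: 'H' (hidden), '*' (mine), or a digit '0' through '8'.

H H H H H H
H H H H H H
H H H H H H
H H H H H H
H H H H 1 H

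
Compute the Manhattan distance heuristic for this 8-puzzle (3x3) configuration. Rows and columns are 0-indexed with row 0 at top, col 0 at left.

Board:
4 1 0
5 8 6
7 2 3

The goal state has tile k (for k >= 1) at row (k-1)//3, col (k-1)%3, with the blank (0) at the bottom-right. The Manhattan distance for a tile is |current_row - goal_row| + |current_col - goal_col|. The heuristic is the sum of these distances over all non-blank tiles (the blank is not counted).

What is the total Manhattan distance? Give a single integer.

Tile 4: (0,0)->(1,0) = 1
Tile 1: (0,1)->(0,0) = 1
Tile 5: (1,0)->(1,1) = 1
Tile 8: (1,1)->(2,1) = 1
Tile 6: (1,2)->(1,2) = 0
Tile 7: (2,0)->(2,0) = 0
Tile 2: (2,1)->(0,1) = 2
Tile 3: (2,2)->(0,2) = 2
Sum: 1 + 1 + 1 + 1 + 0 + 0 + 2 + 2 = 8

Answer: 8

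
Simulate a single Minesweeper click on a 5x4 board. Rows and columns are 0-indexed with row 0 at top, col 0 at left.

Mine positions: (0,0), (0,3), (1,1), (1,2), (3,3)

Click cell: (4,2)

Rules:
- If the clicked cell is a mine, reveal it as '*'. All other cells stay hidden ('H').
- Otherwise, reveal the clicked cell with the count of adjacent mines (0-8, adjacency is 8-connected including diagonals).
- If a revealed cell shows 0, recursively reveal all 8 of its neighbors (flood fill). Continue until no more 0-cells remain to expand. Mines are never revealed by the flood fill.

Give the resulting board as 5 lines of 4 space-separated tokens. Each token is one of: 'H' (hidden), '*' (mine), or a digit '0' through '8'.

H H H H
H H H H
H H H H
H H H H
H H 1 H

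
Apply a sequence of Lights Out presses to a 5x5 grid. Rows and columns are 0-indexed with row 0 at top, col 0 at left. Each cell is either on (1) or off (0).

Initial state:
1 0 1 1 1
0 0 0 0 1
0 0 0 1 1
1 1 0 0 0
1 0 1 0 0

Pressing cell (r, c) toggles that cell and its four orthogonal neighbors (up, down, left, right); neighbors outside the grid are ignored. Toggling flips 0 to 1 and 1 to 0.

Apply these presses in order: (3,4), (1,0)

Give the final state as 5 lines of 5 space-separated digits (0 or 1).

Answer: 0 0 1 1 1
1 1 0 0 1
1 0 0 1 0
1 1 0 1 1
1 0 1 0 1

Derivation:
After press 1 at (3,4):
1 0 1 1 1
0 0 0 0 1
0 0 0 1 0
1 1 0 1 1
1 0 1 0 1

After press 2 at (1,0):
0 0 1 1 1
1 1 0 0 1
1 0 0 1 0
1 1 0 1 1
1 0 1 0 1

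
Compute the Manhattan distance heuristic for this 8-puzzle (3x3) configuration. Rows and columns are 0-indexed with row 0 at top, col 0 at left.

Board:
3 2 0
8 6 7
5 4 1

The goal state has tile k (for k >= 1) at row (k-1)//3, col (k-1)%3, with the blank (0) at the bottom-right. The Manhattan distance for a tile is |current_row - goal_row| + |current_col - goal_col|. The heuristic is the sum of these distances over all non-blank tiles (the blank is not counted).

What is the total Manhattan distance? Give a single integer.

Tile 3: at (0,0), goal (0,2), distance |0-0|+|0-2| = 2
Tile 2: at (0,1), goal (0,1), distance |0-0|+|1-1| = 0
Tile 8: at (1,0), goal (2,1), distance |1-2|+|0-1| = 2
Tile 6: at (1,1), goal (1,2), distance |1-1|+|1-2| = 1
Tile 7: at (1,2), goal (2,0), distance |1-2|+|2-0| = 3
Tile 5: at (2,0), goal (1,1), distance |2-1|+|0-1| = 2
Tile 4: at (2,1), goal (1,0), distance |2-1|+|1-0| = 2
Tile 1: at (2,2), goal (0,0), distance |2-0|+|2-0| = 4
Sum: 2 + 0 + 2 + 1 + 3 + 2 + 2 + 4 = 16

Answer: 16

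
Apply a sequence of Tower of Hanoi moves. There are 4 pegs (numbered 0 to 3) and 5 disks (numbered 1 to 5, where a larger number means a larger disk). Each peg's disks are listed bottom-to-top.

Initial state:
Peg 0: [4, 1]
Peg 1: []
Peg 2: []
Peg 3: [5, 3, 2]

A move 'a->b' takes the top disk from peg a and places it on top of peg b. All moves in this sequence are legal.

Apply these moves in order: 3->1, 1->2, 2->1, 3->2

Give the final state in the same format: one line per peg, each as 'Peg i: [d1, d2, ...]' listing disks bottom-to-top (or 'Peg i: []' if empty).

Answer: Peg 0: [4, 1]
Peg 1: [2]
Peg 2: [3]
Peg 3: [5]

Derivation:
After move 1 (3->1):
Peg 0: [4, 1]
Peg 1: [2]
Peg 2: []
Peg 3: [5, 3]

After move 2 (1->2):
Peg 0: [4, 1]
Peg 1: []
Peg 2: [2]
Peg 3: [5, 3]

After move 3 (2->1):
Peg 0: [4, 1]
Peg 1: [2]
Peg 2: []
Peg 3: [5, 3]

After move 4 (3->2):
Peg 0: [4, 1]
Peg 1: [2]
Peg 2: [3]
Peg 3: [5]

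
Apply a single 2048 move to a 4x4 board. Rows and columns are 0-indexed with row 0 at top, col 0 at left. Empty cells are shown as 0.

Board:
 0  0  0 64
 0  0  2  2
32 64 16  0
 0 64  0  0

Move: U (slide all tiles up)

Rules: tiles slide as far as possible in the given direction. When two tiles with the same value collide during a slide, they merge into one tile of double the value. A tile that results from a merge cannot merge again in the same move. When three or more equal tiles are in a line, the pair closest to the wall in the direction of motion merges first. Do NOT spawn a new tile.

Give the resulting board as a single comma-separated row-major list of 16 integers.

Slide up:
col 0: [0, 0, 32, 0] -> [32, 0, 0, 0]
col 1: [0, 0, 64, 64] -> [128, 0, 0, 0]
col 2: [0, 2, 16, 0] -> [2, 16, 0, 0]
col 3: [64, 2, 0, 0] -> [64, 2, 0, 0]

Answer: 32, 128, 2, 64, 0, 0, 16, 2, 0, 0, 0, 0, 0, 0, 0, 0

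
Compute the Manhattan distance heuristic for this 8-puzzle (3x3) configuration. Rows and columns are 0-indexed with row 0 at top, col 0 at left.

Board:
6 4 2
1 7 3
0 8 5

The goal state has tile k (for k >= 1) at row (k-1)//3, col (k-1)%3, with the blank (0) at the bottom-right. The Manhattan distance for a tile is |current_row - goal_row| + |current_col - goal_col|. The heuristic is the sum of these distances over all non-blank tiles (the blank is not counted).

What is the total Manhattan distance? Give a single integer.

Answer: 12

Derivation:
Tile 6: (0,0)->(1,2) = 3
Tile 4: (0,1)->(1,0) = 2
Tile 2: (0,2)->(0,1) = 1
Tile 1: (1,0)->(0,0) = 1
Tile 7: (1,1)->(2,0) = 2
Tile 3: (1,2)->(0,2) = 1
Tile 8: (2,1)->(2,1) = 0
Tile 5: (2,2)->(1,1) = 2
Sum: 3 + 2 + 1 + 1 + 2 + 1 + 0 + 2 = 12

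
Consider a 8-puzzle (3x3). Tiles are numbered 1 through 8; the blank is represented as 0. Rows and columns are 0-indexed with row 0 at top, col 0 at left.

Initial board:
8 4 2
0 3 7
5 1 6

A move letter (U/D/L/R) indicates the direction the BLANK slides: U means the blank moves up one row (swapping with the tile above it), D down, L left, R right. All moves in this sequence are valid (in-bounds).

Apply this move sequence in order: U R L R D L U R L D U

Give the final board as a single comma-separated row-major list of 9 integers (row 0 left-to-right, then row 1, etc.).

After move 1 (U):
0 4 2
8 3 7
5 1 6

After move 2 (R):
4 0 2
8 3 7
5 1 6

After move 3 (L):
0 4 2
8 3 7
5 1 6

After move 4 (R):
4 0 2
8 3 7
5 1 6

After move 5 (D):
4 3 2
8 0 7
5 1 6

After move 6 (L):
4 3 2
0 8 7
5 1 6

After move 7 (U):
0 3 2
4 8 7
5 1 6

After move 8 (R):
3 0 2
4 8 7
5 1 6

After move 9 (L):
0 3 2
4 8 7
5 1 6

After move 10 (D):
4 3 2
0 8 7
5 1 6

After move 11 (U):
0 3 2
4 8 7
5 1 6

Answer: 0, 3, 2, 4, 8, 7, 5, 1, 6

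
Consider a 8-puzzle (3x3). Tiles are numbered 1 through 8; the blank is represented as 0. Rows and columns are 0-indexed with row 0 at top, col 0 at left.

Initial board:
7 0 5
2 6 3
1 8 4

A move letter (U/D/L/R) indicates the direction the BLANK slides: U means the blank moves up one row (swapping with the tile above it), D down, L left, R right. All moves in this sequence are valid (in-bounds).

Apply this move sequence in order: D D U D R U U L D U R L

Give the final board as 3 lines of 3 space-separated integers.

After move 1 (D):
7 6 5
2 0 3
1 8 4

After move 2 (D):
7 6 5
2 8 3
1 0 4

After move 3 (U):
7 6 5
2 0 3
1 8 4

After move 4 (D):
7 6 5
2 8 3
1 0 4

After move 5 (R):
7 6 5
2 8 3
1 4 0

After move 6 (U):
7 6 5
2 8 0
1 4 3

After move 7 (U):
7 6 0
2 8 5
1 4 3

After move 8 (L):
7 0 6
2 8 5
1 4 3

After move 9 (D):
7 8 6
2 0 5
1 4 3

After move 10 (U):
7 0 6
2 8 5
1 4 3

After move 11 (R):
7 6 0
2 8 5
1 4 3

After move 12 (L):
7 0 6
2 8 5
1 4 3

Answer: 7 0 6
2 8 5
1 4 3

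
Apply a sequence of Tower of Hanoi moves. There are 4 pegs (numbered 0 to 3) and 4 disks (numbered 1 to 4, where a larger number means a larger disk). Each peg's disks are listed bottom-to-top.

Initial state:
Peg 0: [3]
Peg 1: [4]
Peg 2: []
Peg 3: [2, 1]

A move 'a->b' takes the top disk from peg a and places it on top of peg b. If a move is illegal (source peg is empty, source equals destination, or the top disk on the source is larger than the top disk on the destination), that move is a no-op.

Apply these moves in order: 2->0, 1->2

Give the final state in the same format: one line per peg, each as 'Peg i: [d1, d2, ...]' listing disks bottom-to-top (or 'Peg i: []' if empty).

After move 1 (2->0):
Peg 0: [3]
Peg 1: [4]
Peg 2: []
Peg 3: [2, 1]

After move 2 (1->2):
Peg 0: [3]
Peg 1: []
Peg 2: [4]
Peg 3: [2, 1]

Answer: Peg 0: [3]
Peg 1: []
Peg 2: [4]
Peg 3: [2, 1]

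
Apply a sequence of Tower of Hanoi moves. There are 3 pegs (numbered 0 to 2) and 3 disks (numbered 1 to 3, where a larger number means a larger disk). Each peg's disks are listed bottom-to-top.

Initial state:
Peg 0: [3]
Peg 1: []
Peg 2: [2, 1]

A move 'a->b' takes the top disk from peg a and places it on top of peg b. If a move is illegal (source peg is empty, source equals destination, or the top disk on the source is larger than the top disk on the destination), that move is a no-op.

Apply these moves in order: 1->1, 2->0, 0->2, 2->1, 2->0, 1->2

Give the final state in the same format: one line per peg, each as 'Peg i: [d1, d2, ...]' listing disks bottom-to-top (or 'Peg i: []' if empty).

After move 1 (1->1):
Peg 0: [3]
Peg 1: []
Peg 2: [2, 1]

After move 2 (2->0):
Peg 0: [3, 1]
Peg 1: []
Peg 2: [2]

After move 3 (0->2):
Peg 0: [3]
Peg 1: []
Peg 2: [2, 1]

After move 4 (2->1):
Peg 0: [3]
Peg 1: [1]
Peg 2: [2]

After move 5 (2->0):
Peg 0: [3, 2]
Peg 1: [1]
Peg 2: []

After move 6 (1->2):
Peg 0: [3, 2]
Peg 1: []
Peg 2: [1]

Answer: Peg 0: [3, 2]
Peg 1: []
Peg 2: [1]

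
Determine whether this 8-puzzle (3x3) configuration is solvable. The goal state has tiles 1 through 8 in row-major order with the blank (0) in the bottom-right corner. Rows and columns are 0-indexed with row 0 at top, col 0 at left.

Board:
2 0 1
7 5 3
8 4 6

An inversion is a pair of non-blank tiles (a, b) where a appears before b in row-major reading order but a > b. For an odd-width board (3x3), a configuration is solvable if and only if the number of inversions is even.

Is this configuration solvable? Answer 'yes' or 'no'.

Inversions (pairs i<j in row-major order where tile[i] > tile[j] > 0): 9
9 is odd, so the puzzle is not solvable.

Answer: no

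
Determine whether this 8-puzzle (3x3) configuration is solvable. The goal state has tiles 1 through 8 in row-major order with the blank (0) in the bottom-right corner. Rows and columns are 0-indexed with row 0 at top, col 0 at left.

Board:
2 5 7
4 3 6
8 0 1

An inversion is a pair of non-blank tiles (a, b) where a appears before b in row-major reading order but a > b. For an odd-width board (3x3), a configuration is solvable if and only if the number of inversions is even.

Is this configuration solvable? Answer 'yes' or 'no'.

Inversions (pairs i<j in row-major order where tile[i] > tile[j] > 0): 13
13 is odd, so the puzzle is not solvable.

Answer: no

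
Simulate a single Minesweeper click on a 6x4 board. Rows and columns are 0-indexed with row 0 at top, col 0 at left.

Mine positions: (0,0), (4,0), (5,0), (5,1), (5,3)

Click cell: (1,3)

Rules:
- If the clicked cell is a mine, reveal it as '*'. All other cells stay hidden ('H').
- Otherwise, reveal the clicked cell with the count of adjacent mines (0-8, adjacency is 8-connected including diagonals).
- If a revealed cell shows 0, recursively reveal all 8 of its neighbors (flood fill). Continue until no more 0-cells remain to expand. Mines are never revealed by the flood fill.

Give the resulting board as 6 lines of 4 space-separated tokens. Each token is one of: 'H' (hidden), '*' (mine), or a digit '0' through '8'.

H 1 0 0
1 1 0 0
0 0 0 0
1 1 0 0
H 3 2 1
H H H H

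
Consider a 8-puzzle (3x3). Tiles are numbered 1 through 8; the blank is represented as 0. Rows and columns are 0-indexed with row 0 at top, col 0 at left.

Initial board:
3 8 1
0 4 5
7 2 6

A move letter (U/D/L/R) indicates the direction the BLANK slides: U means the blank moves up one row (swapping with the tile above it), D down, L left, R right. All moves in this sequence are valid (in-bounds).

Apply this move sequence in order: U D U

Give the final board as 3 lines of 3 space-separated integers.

Answer: 0 8 1
3 4 5
7 2 6

Derivation:
After move 1 (U):
0 8 1
3 4 5
7 2 6

After move 2 (D):
3 8 1
0 4 5
7 2 6

After move 3 (U):
0 8 1
3 4 5
7 2 6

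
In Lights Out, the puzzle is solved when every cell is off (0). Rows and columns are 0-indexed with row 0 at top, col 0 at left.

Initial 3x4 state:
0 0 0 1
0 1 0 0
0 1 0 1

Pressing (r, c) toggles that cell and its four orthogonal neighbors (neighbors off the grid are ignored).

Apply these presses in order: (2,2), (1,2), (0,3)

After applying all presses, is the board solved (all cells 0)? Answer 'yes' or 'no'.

After press 1 at (2,2):
0 0 0 1
0 1 1 0
0 0 1 0

After press 2 at (1,2):
0 0 1 1
0 0 0 1
0 0 0 0

After press 3 at (0,3):
0 0 0 0
0 0 0 0
0 0 0 0

Lights still on: 0

Answer: yes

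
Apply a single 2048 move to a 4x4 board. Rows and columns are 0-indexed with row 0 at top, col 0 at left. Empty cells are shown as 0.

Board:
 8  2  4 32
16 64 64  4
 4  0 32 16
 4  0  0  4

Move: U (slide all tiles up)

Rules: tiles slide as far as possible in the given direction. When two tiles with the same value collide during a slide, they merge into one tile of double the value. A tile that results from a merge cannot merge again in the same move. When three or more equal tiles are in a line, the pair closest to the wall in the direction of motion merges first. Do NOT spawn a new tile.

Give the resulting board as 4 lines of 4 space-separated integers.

Answer:  8  2  4 32
16 64 64  4
 8  0 32 16
 0  0  0  4

Derivation:
Slide up:
col 0: [8, 16, 4, 4] -> [8, 16, 8, 0]
col 1: [2, 64, 0, 0] -> [2, 64, 0, 0]
col 2: [4, 64, 32, 0] -> [4, 64, 32, 0]
col 3: [32, 4, 16, 4] -> [32, 4, 16, 4]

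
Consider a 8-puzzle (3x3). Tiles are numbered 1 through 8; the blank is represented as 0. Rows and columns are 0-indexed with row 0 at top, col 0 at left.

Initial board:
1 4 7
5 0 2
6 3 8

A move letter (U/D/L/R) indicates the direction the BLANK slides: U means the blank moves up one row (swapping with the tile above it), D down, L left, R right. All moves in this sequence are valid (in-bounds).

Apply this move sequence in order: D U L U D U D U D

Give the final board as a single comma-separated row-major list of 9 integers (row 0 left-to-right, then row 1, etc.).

After move 1 (D):
1 4 7
5 3 2
6 0 8

After move 2 (U):
1 4 7
5 0 2
6 3 8

After move 3 (L):
1 4 7
0 5 2
6 3 8

After move 4 (U):
0 4 7
1 5 2
6 3 8

After move 5 (D):
1 4 7
0 5 2
6 3 8

After move 6 (U):
0 4 7
1 5 2
6 3 8

After move 7 (D):
1 4 7
0 5 2
6 3 8

After move 8 (U):
0 4 7
1 5 2
6 3 8

After move 9 (D):
1 4 7
0 5 2
6 3 8

Answer: 1, 4, 7, 0, 5, 2, 6, 3, 8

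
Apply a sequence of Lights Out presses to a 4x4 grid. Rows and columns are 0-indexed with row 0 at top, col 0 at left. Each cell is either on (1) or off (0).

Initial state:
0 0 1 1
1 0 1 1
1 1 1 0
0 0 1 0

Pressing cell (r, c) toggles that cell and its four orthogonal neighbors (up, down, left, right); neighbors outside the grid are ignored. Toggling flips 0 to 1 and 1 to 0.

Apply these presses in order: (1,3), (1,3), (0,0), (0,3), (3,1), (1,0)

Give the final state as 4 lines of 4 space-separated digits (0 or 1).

After press 1 at (1,3):
0 0 1 0
1 0 0 0
1 1 1 1
0 0 1 0

After press 2 at (1,3):
0 0 1 1
1 0 1 1
1 1 1 0
0 0 1 0

After press 3 at (0,0):
1 1 1 1
0 0 1 1
1 1 1 0
0 0 1 0

After press 4 at (0,3):
1 1 0 0
0 0 1 0
1 1 1 0
0 0 1 0

After press 5 at (3,1):
1 1 0 0
0 0 1 0
1 0 1 0
1 1 0 0

After press 6 at (1,0):
0 1 0 0
1 1 1 0
0 0 1 0
1 1 0 0

Answer: 0 1 0 0
1 1 1 0
0 0 1 0
1 1 0 0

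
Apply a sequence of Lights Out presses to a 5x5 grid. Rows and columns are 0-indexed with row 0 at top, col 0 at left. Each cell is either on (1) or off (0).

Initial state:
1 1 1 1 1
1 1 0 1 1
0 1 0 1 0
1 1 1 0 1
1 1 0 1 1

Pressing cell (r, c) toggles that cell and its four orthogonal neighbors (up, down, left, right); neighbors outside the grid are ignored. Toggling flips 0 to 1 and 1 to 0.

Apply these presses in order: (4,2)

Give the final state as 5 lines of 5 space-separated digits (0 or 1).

Answer: 1 1 1 1 1
1 1 0 1 1
0 1 0 1 0
1 1 0 0 1
1 0 1 0 1

Derivation:
After press 1 at (4,2):
1 1 1 1 1
1 1 0 1 1
0 1 0 1 0
1 1 0 0 1
1 0 1 0 1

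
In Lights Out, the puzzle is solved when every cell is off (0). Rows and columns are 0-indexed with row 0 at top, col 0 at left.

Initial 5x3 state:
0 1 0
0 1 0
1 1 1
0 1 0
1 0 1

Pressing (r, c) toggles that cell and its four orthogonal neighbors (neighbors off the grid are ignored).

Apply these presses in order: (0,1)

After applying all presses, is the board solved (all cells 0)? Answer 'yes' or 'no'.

Answer: no

Derivation:
After press 1 at (0,1):
1 0 1
0 0 0
1 1 1
0 1 0
1 0 1

Lights still on: 8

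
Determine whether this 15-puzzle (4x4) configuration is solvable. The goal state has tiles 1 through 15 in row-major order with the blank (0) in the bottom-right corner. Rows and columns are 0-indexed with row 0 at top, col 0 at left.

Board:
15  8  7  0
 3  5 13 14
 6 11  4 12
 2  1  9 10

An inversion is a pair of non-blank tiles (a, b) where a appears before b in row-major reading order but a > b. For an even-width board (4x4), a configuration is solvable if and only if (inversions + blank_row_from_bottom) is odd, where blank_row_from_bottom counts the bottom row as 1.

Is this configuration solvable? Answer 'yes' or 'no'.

Inversions: 63
Blank is in row 0 (0-indexed from top), which is row 4 counting from the bottom (bottom = 1).
63 + 4 = 67, which is odd, so the puzzle is solvable.

Answer: yes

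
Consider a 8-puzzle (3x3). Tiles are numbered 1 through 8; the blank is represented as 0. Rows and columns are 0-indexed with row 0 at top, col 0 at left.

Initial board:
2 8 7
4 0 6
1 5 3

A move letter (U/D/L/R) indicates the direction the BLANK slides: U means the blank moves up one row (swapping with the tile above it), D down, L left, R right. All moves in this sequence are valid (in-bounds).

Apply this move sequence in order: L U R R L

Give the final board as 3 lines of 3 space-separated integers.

Answer: 8 0 7
2 4 6
1 5 3

Derivation:
After move 1 (L):
2 8 7
0 4 6
1 5 3

After move 2 (U):
0 8 7
2 4 6
1 5 3

After move 3 (R):
8 0 7
2 4 6
1 5 3

After move 4 (R):
8 7 0
2 4 6
1 5 3

After move 5 (L):
8 0 7
2 4 6
1 5 3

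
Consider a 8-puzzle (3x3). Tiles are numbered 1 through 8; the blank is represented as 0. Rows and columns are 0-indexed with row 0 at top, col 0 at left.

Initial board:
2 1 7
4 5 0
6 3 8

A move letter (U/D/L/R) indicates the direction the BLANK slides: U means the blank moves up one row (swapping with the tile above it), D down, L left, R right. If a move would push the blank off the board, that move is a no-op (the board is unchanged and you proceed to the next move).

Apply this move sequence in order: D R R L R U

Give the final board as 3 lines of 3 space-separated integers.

After move 1 (D):
2 1 7
4 5 8
6 3 0

After move 2 (R):
2 1 7
4 5 8
6 3 0

After move 3 (R):
2 1 7
4 5 8
6 3 0

After move 4 (L):
2 1 7
4 5 8
6 0 3

After move 5 (R):
2 1 7
4 5 8
6 3 0

After move 6 (U):
2 1 7
4 5 0
6 3 8

Answer: 2 1 7
4 5 0
6 3 8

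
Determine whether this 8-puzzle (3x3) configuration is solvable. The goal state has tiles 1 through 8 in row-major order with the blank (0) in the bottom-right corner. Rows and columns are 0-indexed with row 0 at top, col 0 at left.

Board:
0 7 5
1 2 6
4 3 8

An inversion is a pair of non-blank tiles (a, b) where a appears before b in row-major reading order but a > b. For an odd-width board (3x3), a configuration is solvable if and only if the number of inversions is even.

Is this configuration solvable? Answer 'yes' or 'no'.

Answer: no

Derivation:
Inversions (pairs i<j in row-major order where tile[i] > tile[j] > 0): 13
13 is odd, so the puzzle is not solvable.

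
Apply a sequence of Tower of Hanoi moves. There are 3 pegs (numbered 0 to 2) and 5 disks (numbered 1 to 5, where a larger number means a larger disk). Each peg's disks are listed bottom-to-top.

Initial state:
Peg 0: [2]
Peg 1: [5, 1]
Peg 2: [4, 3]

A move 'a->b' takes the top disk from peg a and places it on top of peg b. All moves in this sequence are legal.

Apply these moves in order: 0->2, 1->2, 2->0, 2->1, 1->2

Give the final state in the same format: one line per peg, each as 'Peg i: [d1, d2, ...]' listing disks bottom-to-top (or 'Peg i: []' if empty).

After move 1 (0->2):
Peg 0: []
Peg 1: [5, 1]
Peg 2: [4, 3, 2]

After move 2 (1->2):
Peg 0: []
Peg 1: [5]
Peg 2: [4, 3, 2, 1]

After move 3 (2->0):
Peg 0: [1]
Peg 1: [5]
Peg 2: [4, 3, 2]

After move 4 (2->1):
Peg 0: [1]
Peg 1: [5, 2]
Peg 2: [4, 3]

After move 5 (1->2):
Peg 0: [1]
Peg 1: [5]
Peg 2: [4, 3, 2]

Answer: Peg 0: [1]
Peg 1: [5]
Peg 2: [4, 3, 2]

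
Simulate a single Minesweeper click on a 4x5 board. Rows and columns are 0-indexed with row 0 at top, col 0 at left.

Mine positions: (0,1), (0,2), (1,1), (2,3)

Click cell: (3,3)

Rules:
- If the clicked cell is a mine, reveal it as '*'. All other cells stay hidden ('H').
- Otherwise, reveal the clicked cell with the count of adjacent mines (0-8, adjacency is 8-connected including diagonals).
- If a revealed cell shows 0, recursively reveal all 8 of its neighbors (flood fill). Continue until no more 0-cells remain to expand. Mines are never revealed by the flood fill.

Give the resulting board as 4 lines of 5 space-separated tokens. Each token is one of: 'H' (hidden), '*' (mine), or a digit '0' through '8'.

H H H H H
H H H H H
H H H H H
H H H 1 H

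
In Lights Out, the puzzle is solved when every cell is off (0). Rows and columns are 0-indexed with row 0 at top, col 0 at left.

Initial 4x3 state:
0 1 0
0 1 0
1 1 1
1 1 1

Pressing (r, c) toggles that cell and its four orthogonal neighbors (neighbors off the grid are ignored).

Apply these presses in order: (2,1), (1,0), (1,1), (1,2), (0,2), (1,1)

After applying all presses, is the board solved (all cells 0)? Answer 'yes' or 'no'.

After press 1 at (2,1):
0 1 0
0 0 0
0 0 0
1 0 1

After press 2 at (1,0):
1 1 0
1 1 0
1 0 0
1 0 1

After press 3 at (1,1):
1 0 0
0 0 1
1 1 0
1 0 1

After press 4 at (1,2):
1 0 1
0 1 0
1 1 1
1 0 1

After press 5 at (0,2):
1 1 0
0 1 1
1 1 1
1 0 1

After press 6 at (1,1):
1 0 0
1 0 0
1 0 1
1 0 1

Lights still on: 6

Answer: no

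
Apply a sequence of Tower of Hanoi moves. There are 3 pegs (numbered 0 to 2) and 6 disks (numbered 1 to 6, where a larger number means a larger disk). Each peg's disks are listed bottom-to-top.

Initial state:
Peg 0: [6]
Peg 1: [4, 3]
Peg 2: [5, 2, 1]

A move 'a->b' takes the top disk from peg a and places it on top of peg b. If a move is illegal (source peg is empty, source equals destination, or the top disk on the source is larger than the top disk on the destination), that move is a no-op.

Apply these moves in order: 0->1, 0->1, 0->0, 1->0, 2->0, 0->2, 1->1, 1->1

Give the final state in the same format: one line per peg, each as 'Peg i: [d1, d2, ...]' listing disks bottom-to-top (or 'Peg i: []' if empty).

After move 1 (0->1):
Peg 0: [6]
Peg 1: [4, 3]
Peg 2: [5, 2, 1]

After move 2 (0->1):
Peg 0: [6]
Peg 1: [4, 3]
Peg 2: [5, 2, 1]

After move 3 (0->0):
Peg 0: [6]
Peg 1: [4, 3]
Peg 2: [5, 2, 1]

After move 4 (1->0):
Peg 0: [6, 3]
Peg 1: [4]
Peg 2: [5, 2, 1]

After move 5 (2->0):
Peg 0: [6, 3, 1]
Peg 1: [4]
Peg 2: [5, 2]

After move 6 (0->2):
Peg 0: [6, 3]
Peg 1: [4]
Peg 2: [5, 2, 1]

After move 7 (1->1):
Peg 0: [6, 3]
Peg 1: [4]
Peg 2: [5, 2, 1]

After move 8 (1->1):
Peg 0: [6, 3]
Peg 1: [4]
Peg 2: [5, 2, 1]

Answer: Peg 0: [6, 3]
Peg 1: [4]
Peg 2: [5, 2, 1]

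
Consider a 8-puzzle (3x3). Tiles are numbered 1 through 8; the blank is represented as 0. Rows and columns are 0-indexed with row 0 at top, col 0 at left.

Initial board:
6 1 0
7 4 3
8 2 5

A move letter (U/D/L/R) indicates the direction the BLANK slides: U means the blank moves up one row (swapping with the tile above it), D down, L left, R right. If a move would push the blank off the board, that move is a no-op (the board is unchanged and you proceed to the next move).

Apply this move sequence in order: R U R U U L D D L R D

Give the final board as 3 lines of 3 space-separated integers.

After move 1 (R):
6 1 0
7 4 3
8 2 5

After move 2 (U):
6 1 0
7 4 3
8 2 5

After move 3 (R):
6 1 0
7 4 3
8 2 5

After move 4 (U):
6 1 0
7 4 3
8 2 5

After move 5 (U):
6 1 0
7 4 3
8 2 5

After move 6 (L):
6 0 1
7 4 3
8 2 5

After move 7 (D):
6 4 1
7 0 3
8 2 5

After move 8 (D):
6 4 1
7 2 3
8 0 5

After move 9 (L):
6 4 1
7 2 3
0 8 5

After move 10 (R):
6 4 1
7 2 3
8 0 5

After move 11 (D):
6 4 1
7 2 3
8 0 5

Answer: 6 4 1
7 2 3
8 0 5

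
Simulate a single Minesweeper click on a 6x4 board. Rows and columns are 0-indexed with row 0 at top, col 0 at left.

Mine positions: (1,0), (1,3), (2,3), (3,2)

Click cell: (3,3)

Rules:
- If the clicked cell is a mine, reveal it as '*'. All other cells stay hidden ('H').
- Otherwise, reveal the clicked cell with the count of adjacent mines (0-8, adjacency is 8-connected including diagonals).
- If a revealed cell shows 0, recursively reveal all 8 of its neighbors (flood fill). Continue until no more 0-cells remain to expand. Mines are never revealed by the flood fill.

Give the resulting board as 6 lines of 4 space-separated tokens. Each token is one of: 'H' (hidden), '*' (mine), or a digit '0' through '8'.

H H H H
H H H H
H H H H
H H H 2
H H H H
H H H H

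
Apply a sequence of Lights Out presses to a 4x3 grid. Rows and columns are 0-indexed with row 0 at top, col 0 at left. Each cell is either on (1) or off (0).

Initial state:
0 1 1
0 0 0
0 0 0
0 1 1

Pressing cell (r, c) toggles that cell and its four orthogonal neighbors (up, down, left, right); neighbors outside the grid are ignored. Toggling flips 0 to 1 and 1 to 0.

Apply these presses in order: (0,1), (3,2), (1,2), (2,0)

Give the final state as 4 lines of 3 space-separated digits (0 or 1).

After press 1 at (0,1):
1 0 0
0 1 0
0 0 0
0 1 1

After press 2 at (3,2):
1 0 0
0 1 0
0 0 1
0 0 0

After press 3 at (1,2):
1 0 1
0 0 1
0 0 0
0 0 0

After press 4 at (2,0):
1 0 1
1 0 1
1 1 0
1 0 0

Answer: 1 0 1
1 0 1
1 1 0
1 0 0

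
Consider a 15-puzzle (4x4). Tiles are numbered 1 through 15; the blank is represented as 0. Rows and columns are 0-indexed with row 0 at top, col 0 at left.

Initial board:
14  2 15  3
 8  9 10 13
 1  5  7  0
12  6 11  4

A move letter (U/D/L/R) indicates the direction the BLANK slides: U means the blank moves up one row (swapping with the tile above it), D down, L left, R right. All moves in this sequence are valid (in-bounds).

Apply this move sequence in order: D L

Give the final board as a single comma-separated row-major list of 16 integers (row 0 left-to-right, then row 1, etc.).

Answer: 14, 2, 15, 3, 8, 9, 10, 13, 1, 5, 7, 4, 12, 6, 0, 11

Derivation:
After move 1 (D):
14  2 15  3
 8  9 10 13
 1  5  7  4
12  6 11  0

After move 2 (L):
14  2 15  3
 8  9 10 13
 1  5  7  4
12  6  0 11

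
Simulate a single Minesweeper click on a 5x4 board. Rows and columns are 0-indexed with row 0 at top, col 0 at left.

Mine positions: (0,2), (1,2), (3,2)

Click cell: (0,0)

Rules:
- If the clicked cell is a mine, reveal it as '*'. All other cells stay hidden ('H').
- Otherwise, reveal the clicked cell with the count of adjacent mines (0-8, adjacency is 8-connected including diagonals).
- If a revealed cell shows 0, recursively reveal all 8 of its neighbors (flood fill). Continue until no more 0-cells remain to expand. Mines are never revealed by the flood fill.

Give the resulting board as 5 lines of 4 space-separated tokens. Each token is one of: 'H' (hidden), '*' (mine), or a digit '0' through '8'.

0 2 H H
0 2 H H
0 2 H H
0 1 H H
0 1 H H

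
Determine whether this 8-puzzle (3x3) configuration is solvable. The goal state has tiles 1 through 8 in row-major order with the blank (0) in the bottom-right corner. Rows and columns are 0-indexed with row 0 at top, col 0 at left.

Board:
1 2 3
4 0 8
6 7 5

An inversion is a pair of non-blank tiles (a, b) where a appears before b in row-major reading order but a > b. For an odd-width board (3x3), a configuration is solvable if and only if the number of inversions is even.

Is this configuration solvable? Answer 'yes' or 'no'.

Inversions (pairs i<j in row-major order where tile[i] > tile[j] > 0): 5
5 is odd, so the puzzle is not solvable.

Answer: no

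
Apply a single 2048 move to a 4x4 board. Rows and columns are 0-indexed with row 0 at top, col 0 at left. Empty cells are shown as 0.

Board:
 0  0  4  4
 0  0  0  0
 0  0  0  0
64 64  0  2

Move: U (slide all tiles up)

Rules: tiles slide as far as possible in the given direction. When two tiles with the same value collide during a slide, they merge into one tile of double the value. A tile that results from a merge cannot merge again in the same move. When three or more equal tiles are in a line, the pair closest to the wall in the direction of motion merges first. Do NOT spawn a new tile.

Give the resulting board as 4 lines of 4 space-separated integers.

Answer: 64 64  4  4
 0  0  0  2
 0  0  0  0
 0  0  0  0

Derivation:
Slide up:
col 0: [0, 0, 0, 64] -> [64, 0, 0, 0]
col 1: [0, 0, 0, 64] -> [64, 0, 0, 0]
col 2: [4, 0, 0, 0] -> [4, 0, 0, 0]
col 3: [4, 0, 0, 2] -> [4, 2, 0, 0]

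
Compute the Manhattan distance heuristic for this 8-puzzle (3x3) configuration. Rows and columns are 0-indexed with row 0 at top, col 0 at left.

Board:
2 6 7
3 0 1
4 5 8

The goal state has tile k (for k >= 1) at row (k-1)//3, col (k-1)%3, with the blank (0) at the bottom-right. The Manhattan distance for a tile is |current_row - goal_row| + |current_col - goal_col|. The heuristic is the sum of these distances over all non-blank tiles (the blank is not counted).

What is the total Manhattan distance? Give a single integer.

Answer: 16

Derivation:
Tile 2: (0,0)->(0,1) = 1
Tile 6: (0,1)->(1,2) = 2
Tile 7: (0,2)->(2,0) = 4
Tile 3: (1,0)->(0,2) = 3
Tile 1: (1,2)->(0,0) = 3
Tile 4: (2,0)->(1,0) = 1
Tile 5: (2,1)->(1,1) = 1
Tile 8: (2,2)->(2,1) = 1
Sum: 1 + 2 + 4 + 3 + 3 + 1 + 1 + 1 = 16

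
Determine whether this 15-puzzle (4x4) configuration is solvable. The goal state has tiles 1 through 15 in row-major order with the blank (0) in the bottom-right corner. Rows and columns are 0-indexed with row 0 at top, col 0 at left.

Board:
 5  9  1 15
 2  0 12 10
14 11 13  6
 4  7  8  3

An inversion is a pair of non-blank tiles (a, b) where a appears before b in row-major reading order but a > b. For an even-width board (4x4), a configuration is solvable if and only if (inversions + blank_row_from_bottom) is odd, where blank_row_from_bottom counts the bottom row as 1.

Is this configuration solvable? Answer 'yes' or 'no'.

Answer: yes

Derivation:
Inversions: 56
Blank is in row 1 (0-indexed from top), which is row 3 counting from the bottom (bottom = 1).
56 + 3 = 59, which is odd, so the puzzle is solvable.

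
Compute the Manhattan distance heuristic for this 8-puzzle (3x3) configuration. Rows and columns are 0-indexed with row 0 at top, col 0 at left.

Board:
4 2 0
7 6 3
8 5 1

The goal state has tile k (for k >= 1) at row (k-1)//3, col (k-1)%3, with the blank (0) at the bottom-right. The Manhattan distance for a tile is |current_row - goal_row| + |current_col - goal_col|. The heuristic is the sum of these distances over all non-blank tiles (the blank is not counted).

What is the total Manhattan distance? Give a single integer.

Answer: 10

Derivation:
Tile 4: (0,0)->(1,0) = 1
Tile 2: (0,1)->(0,1) = 0
Tile 7: (1,0)->(2,0) = 1
Tile 6: (1,1)->(1,2) = 1
Tile 3: (1,2)->(0,2) = 1
Tile 8: (2,0)->(2,1) = 1
Tile 5: (2,1)->(1,1) = 1
Tile 1: (2,2)->(0,0) = 4
Sum: 1 + 0 + 1 + 1 + 1 + 1 + 1 + 4 = 10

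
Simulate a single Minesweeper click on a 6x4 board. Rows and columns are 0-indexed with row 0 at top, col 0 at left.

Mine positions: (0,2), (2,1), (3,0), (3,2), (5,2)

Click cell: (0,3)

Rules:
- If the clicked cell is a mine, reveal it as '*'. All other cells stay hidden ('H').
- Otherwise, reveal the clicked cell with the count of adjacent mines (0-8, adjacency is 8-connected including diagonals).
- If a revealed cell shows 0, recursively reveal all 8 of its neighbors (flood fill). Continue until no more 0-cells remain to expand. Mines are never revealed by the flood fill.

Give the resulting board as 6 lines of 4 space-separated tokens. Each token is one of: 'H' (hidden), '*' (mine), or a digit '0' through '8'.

H H H 1
H H H H
H H H H
H H H H
H H H H
H H H H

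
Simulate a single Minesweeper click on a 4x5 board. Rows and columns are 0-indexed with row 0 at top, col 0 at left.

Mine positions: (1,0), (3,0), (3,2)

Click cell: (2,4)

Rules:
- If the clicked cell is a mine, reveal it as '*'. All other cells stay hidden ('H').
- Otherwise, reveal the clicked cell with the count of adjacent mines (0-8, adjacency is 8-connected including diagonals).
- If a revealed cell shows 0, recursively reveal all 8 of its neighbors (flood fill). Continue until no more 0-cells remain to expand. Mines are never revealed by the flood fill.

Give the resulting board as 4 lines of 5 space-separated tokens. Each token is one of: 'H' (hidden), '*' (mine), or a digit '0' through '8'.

H 1 0 0 0
H 1 0 0 0
H 3 1 1 0
H H H 1 0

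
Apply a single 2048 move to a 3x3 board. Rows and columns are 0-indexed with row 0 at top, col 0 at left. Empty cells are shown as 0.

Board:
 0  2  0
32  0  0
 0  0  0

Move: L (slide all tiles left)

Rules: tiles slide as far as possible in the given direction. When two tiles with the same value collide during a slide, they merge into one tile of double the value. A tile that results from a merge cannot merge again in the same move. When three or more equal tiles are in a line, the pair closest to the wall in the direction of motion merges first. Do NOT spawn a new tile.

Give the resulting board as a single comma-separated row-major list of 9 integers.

Answer: 2, 0, 0, 32, 0, 0, 0, 0, 0

Derivation:
Slide left:
row 0: [0, 2, 0] -> [2, 0, 0]
row 1: [32, 0, 0] -> [32, 0, 0]
row 2: [0, 0, 0] -> [0, 0, 0]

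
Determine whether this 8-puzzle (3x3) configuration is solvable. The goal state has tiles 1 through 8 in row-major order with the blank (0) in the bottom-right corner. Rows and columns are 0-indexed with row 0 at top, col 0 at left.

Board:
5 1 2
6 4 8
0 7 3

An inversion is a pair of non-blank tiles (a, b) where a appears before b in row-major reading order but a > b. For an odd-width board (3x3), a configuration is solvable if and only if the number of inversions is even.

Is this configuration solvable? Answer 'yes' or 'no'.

Answer: yes

Derivation:
Inversions (pairs i<j in row-major order where tile[i] > tile[j] > 0): 10
10 is even, so the puzzle is solvable.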